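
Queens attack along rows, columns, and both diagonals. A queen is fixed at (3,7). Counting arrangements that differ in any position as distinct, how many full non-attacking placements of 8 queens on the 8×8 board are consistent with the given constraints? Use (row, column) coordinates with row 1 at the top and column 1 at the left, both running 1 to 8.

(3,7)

Branch on row 1: col 1 → 0; col 2 → 2; col 3 → 2; col 4 → 3; col 6 → 7; col 8 → 0.
Sum: 0 + 2 + 2 + 3 + 7 + 0 = 14.

14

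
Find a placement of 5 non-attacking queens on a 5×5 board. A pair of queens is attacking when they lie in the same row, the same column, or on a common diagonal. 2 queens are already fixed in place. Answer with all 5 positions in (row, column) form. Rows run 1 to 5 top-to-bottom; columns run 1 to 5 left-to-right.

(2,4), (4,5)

(1,1) (2,4) (3,2) (4,5) (5,3)

Row 1: attacked by (2,4)→{3,4,5}; (4,5)→{2,5}. Safe: 1. Place at column 1.
Row 3: attacked by (1,1)→{1,3}; (2,4)→{3,4,5}; (4,5)→{4,5}. Safe: 2. Place at column 2.
Row 5: attacked by (1,1)→{1,5}; (2,4)→{1,4}; (3,2)→{2,4}; (4,5)→{4,5}. Safe: 3. Place at column 3.
Columns [1, 4, 2, 5, 3], r−c [0, -2, 1, -1, 2], r+c [2, 6, 5, 9, 8] are all distinct, so no two queens attack.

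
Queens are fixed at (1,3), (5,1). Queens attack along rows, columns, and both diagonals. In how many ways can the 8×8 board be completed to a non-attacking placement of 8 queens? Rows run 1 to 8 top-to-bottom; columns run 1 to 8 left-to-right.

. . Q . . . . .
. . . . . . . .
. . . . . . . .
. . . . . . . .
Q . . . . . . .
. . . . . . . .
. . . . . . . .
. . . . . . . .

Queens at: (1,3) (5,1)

4

Branch on row 2: col 5 → 2; col 6 → 1; col 7 → 0; col 8 → 1.
Sum: 2 + 1 + 0 + 1 = 4.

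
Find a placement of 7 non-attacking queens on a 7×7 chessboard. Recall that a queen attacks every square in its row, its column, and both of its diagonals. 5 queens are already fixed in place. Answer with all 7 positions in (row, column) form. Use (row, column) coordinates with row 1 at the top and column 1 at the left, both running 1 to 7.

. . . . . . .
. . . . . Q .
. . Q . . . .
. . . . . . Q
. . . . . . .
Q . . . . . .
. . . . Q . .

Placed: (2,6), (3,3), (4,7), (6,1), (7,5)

(1,2) (2,6) (3,3) (4,7) (5,4) (6,1) (7,5)

Row 1: attacked by (2,6)→{5,6,7}; (3,3)→{1,3,5}; (4,7)→{4,7}; (6,1)→{1,6}; (7,5)→{5}. Safe: 2. Place at column 2.
Row 5: attacked by (1,2)→{2,6}; (2,6)→{3,6}; (3,3)→{1,3,5}; (4,7)→{6,7}; (6,1)→{1,2}; (7,5)→{3,5,7}. Safe: 4. Place at column 4.
Columns [2, 6, 3, 7, 4, 1, 5], r−c [-1, -4, 0, -3, 1, 5, 2], r+c [3, 8, 6, 11, 9, 7, 12] are all distinct, so no two queens attack.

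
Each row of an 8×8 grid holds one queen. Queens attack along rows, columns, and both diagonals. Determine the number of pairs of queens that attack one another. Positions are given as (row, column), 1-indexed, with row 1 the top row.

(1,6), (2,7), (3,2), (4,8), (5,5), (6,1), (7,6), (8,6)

Same column: (1,6)–(7,6) (column 6); (1,6)–(8,6) (column 6); (7,6)–(8,6) (column 6).
Same diagonal: (1,6)–(2,7) (|1−2| = |6−7| = 1); (1,6)–(6,1) (|1−6| = |6−1| = 5); (3,2)–(7,6) (|3−7| = |2−6| = 4).
Total attacking pairs: 6.

6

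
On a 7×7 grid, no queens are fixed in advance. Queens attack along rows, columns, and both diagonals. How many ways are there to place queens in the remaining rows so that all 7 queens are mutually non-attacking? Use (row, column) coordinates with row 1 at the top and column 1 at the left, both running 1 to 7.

Branch on row 1: col 1 → 4; col 2 → 7; col 3 → 6; col 4 → 6; col 5 → 6; col 6 → 7; col 7 → 4.
Sum: 4 + 7 + 6 + 6 + 6 + 7 + 4 = 40.
(This is the classic 7-queens count.)

40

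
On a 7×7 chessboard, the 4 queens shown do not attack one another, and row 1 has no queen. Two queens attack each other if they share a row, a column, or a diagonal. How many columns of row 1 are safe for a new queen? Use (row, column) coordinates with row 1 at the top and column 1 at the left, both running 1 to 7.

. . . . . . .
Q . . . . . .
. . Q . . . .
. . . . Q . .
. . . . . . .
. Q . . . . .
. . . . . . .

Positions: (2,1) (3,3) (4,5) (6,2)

(2,1) attacks row 1 at column 1 and diagonals 2.
(3,3) attacks row 1 at column 3 and diagonals 1, 5.
(4,5) attacks row 1 at column 5 and diagonals 2.
(6,2) attacks row 1 at column 2 and diagonals 7.
Attacked columns: {1, 2, 3, 5, 7}. Safe: {4, 6}.

2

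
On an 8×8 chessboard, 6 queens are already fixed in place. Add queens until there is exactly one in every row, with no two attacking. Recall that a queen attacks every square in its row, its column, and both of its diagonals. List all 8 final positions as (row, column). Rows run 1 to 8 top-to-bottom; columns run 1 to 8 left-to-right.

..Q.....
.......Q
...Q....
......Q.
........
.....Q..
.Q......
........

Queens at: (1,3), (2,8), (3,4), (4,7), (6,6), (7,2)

(1,3) (2,8) (3,4) (4,7) (5,1) (6,6) (7,2) (8,5)

Row 5: attacked by (1,3)→{3,7}; (2,8)→{5,8}; (3,4)→{2,4,6}; (4,7)→{6,7,8}; (6,6)→{5,6,7}; (7,2)→{2,4}. Safe: 1. Place at column 1.
Row 8: attacked by (1,3)→{3}; (2,8)→{2,8}; (3,4)→{4}; (4,7)→{3,7}; (5,1)→{1,4}; (6,6)→{4,6,8}; (7,2)→{1,2,3}. Safe: 5. Place at column 5.
Columns [3, 8, 4, 7, 1, 6, 2, 5], r−c [-2, -6, -1, -3, 4, 0, 5, 3], r+c [4, 10, 7, 11, 6, 12, 9, 13] are all distinct, so no two queens attack.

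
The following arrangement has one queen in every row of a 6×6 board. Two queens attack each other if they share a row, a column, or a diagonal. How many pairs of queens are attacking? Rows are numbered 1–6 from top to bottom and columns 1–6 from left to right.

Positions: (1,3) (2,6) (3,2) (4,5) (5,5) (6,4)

2

Same column: (4,5)–(5,5) (column 5).
Same diagonal: (5,5)–(6,4) (|5−6| = |5−4| = 1).
Total attacking pairs: 2.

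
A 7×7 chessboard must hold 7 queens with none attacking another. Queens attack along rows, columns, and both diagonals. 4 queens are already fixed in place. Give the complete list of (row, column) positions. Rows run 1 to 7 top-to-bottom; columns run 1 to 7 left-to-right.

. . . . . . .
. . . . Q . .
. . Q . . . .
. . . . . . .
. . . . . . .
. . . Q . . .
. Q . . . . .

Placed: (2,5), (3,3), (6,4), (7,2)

(1,7) (2,5) (3,3) (4,1) (5,6) (6,4) (7,2)

Row 1: attacked by (2,5)→{4,5,6}; (3,3)→{1,3,5}; (6,4)→{4}; (7,2)→{2}. Safe: 7. Place at column 7.
Row 4: attacked by (1,7)→{4,7}; (2,5)→{3,5,7}; (3,3)→{2,3,4}; (6,4)→{2,4,6}; (7,2)→{2,5}. Safe: 1. Place at column 1.
Row 5: attacked by (1,7)→{3,7}; (2,5)→{2,5}; (3,3)→{1,3,5}; (4,1)→{1,2}; (6,4)→{3,4,5}; (7,2)→{2,4}. Safe: 6. Place at column 6.
Columns [7, 5, 3, 1, 6, 4, 2], r−c [-6, -3, 0, 3, -1, 2, 5], r+c [8, 7, 6, 5, 11, 10, 9] are all distinct, so no two queens attack.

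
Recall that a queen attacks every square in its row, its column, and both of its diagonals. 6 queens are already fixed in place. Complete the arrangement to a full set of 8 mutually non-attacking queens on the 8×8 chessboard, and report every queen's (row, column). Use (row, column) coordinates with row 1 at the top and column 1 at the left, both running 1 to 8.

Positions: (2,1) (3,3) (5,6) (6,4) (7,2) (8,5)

(1,7) (2,1) (3,3) (4,8) (5,6) (6,4) (7,2) (8,5)

Row 1: attacked by (2,1)→{1,2}; (3,3)→{1,3,5}; (5,6)→{2,6}; (6,4)→{4}; (7,2)→{2,8}; (8,5)→{5}. Safe: 7. Place at column 7.
Row 4: attacked by (1,7)→{4,7}; (2,1)→{1,3}; (3,3)→{2,3,4}; (5,6)→{5,6,7}; (6,4)→{2,4,6}; (7,2)→{2,5}; (8,5)→{1,5}. Safe: 8. Place at column 8.
Columns [7, 1, 3, 8, 6, 4, 2, 5], r−c [-6, 1, 0, -4, -1, 2, 5, 3], r+c [8, 3, 6, 12, 11, 10, 9, 13] are all distinct, so no two queens attack.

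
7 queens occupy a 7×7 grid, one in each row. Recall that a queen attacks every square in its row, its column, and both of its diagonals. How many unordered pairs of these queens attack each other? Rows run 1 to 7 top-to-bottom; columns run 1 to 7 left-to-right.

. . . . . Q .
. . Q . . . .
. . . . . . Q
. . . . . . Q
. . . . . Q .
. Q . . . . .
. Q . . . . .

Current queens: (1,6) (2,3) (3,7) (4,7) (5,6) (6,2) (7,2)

Same column: (1,6)–(5,6) (column 6); (3,7)–(4,7) (column 7); (6,2)–(7,2) (column 2).
Same diagonal: (2,3)–(5,6) (|2−5| = |3−6| = 3); (4,7)–(5,6) (|4−5| = |7−6| = 1).
Total attacking pairs: 5.

5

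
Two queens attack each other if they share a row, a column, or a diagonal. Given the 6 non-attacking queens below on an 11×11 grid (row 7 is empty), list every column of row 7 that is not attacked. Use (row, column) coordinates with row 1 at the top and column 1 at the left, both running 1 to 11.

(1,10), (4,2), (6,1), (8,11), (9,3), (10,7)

columns 6, 8, 9

(1,10) attacks row 7 at column 10 and diagonals 4.
(4,2) attacks row 7 at column 2 and diagonals 5.
(6,1) attacks row 7 at column 1 and diagonals 2.
(8,11) attacks row 7 at column 11 and diagonals 10.
(9,3) attacks row 7 at column 3 and diagonals 1, 5.
(10,7) attacks row 7 at column 7 and diagonals 4, 10.
Attacked columns: {1, 2, 3, 4, 5, 7, 10, 11}. Safe: {6, 8, 9}.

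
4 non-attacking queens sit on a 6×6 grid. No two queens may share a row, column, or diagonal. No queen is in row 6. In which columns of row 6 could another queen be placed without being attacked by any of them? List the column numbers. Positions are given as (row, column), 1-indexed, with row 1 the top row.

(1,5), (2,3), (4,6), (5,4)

columns 1, 2

(1,5) attacks row 6 at column 5.
(2,3) attacks row 6 at column 3.
(4,6) attacks row 6 at column 6 and diagonals 4.
(5,4) attacks row 6 at column 4 and diagonals 3, 5.
Attacked columns: {3, 4, 5, 6}. Safe: {1, 2}.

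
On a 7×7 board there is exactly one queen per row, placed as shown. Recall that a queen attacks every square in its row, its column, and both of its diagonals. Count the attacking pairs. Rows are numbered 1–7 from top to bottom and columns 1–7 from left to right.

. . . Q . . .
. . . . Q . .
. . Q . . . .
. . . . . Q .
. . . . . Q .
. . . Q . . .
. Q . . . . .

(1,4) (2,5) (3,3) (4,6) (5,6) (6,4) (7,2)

4

Same column: (1,4)–(6,4) (column 4); (4,6)–(5,6) (column 6).
Same diagonal: (1,4)–(2,5) (|1−2| = |4−5| = 1); (4,6)–(6,4) (|4−6| = |6−4| = 2).
Total attacking pairs: 4.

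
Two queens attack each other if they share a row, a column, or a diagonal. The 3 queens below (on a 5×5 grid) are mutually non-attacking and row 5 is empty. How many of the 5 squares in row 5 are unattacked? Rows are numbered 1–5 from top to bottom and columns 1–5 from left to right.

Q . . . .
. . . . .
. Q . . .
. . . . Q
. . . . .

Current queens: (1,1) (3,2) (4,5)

1

(1,1) attacks row 5 at column 1 and diagonals 5.
(3,2) attacks row 5 at column 2 and diagonals 4.
(4,5) attacks row 5 at column 5 and diagonals 4.
Attacked columns: {1, 2, 4, 5}. Safe: {3}.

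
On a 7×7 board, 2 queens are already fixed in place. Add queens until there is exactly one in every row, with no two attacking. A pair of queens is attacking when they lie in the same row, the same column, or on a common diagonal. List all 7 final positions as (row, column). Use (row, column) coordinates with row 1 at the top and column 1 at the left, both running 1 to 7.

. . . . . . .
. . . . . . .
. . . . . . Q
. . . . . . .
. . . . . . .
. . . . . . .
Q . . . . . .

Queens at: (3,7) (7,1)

(1,3) (2,5) (3,7) (4,2) (5,4) (6,6) (7,1)

Row 1: attacked by (3,7)→{5,7}; (7,1)→{1,7}. Safe: 2, 3, 4, 6. Place at column 3.
Row 2: attacked by (1,3)→{2,3,4}; (3,7)→{6,7}; (7,1)→{1,6}. Safe: 5. Place at column 5.
Row 4: attacked by (1,3)→{3,6}; (2,5)→{3,5,7}; (3,7)→{6,7}; (7,1)→{1,4}. Safe: 2. Place at column 2.
Row 5: attacked by (1,3)→{3,7}; (2,5)→{2,5}; (3,7)→{5,7}; (4,2)→{1,2,3}; (7,1)→{1,3}. Safe: 4, 6. Place at column 4.
Row 6: attacked by (1,3)→{3}; (2,5)→{1,5}; (3,7)→{4,7}; (4,2)→{2,4}; (5,4)→{3,4,5}; (7,1)→{1,2}. Safe: 6. Place at column 6.
Columns [3, 5, 7, 2, 4, 6, 1], r−c [-2, -3, -4, 2, 1, 0, 6], r+c [4, 7, 10, 6, 9, 12, 8] are all distinct, so no two queens attack.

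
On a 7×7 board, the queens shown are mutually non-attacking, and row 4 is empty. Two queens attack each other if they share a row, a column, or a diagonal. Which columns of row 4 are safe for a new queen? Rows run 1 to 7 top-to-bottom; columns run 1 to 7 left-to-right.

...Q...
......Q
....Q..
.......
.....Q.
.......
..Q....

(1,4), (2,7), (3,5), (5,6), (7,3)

(1,4) attacks row 4 at column 4 and diagonals 1, 7.
(2,7) attacks row 4 at column 7 and diagonals 5.
(3,5) attacks row 4 at column 5 and diagonals 4, 6.
(5,6) attacks row 4 at column 6 and diagonals 5, 7.
(7,3) attacks row 4 at column 3 and diagonals 6.
Attacked columns: {1, 3, 4, 5, 6, 7}. Safe: {2}.

columns 2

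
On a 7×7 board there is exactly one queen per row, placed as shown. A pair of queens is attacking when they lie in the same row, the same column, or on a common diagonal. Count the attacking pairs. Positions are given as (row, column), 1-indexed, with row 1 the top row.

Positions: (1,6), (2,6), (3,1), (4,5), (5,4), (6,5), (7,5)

7

Same column: (1,6)–(2,6) (column 6); (4,5)–(6,5) (column 5); (4,5)–(7,5) (column 5); (6,5)–(7,5) (column 5).
Same diagonal: (3,1)–(7,5) (|3−7| = |1−5| = 4); (4,5)–(5,4) (|4−5| = |5−4| = 1); (5,4)–(6,5) (|5−6| = |4−5| = 1).
Total attacking pairs: 7.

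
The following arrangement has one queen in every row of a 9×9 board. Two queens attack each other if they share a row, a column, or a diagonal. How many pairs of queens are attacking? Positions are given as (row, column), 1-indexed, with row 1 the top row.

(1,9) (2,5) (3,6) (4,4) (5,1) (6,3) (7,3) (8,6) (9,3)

8

Same column: (3,6)–(8,6) (column 6); (6,3)–(7,3) (column 3); (6,3)–(9,3) (column 3); (7,3)–(9,3) (column 3).
Same diagonal: (1,9)–(7,3) (|1−7| = |9−3| = 6); (2,5)–(3,6) (|2−3| = |5−6| = 1); (3,6)–(6,3) (|3−6| = |6−3| = 3); (5,1)–(7,3) (|5−7| = |1−3| = 2).
Total attacking pairs: 8.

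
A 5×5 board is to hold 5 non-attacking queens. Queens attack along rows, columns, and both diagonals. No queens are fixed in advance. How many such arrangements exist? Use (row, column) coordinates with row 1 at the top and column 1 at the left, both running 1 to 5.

10

Branch on row 1: col 1 → 2; col 2 → 2; col 3 → 2; col 4 → 2; col 5 → 2.
Sum: 2 + 2 + 2 + 2 + 2 = 10.
(This is the classic 5-queens count.)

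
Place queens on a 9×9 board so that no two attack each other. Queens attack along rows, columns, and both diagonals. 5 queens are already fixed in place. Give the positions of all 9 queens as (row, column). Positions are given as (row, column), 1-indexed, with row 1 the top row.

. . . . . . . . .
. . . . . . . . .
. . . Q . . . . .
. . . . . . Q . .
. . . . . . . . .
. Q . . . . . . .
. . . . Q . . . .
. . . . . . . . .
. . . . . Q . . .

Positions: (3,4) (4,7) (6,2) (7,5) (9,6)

Row 1: attacked by (3,4)→{2,4,6}; (4,7)→{4,7}; (6,2)→{2,7}; (7,5)→{5}; (9,6)→{6}. Safe: 1, 3, 8, 9. Place at column 3.
Row 2: attacked by (1,3)→{2,3,4}; (3,4)→{3,4,5}; (4,7)→{5,7,9}; (6,2)→{2,6}; (7,5)→{5}; (9,6)→{6}. Safe: 1, 8. Place at column 1.
Row 5: attacked by (1,3)→{3,7}; (2,1)→{1,4}; (3,4)→{2,4,6}; (4,7)→{6,7,8}; (6,2)→{1,2,3}; (7,5)→{3,5,7}; (9,6)→{2,6}. Safe: 9. Place at column 9.
Row 8: attacked by (1,3)→{3}; (2,1)→{1,7}; (3,4)→{4,9}; (4,7)→{3,7}; (5,9)→{6,9}; (6,2)→{2,4}; (7,5)→{4,5,6}; (9,6)→{5,6,7}. Safe: 8. Place at column 8.
Columns [3, 1, 4, 7, 9, 2, 5, 8, 6], r−c [-2, 1, -1, -3, -4, 4, 2, 0, 3], r+c [4, 3, 7, 11, 14, 8, 12, 16, 15] are all distinct, so no two queens attack.

(1,3) (2,1) (3,4) (4,7) (5,9) (6,2) (7,5) (8,8) (9,6)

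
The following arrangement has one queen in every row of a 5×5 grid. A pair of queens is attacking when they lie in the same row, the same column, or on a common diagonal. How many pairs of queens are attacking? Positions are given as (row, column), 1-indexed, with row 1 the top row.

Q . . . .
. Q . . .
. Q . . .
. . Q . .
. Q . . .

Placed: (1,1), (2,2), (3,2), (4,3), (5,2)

6

Same column: (2,2)–(3,2) (column 2); (2,2)–(5,2) (column 2); (3,2)–(5,2) (column 2).
Same diagonal: (1,1)–(2,2) (|1−2| = |1−2| = 1); (3,2)–(4,3) (|3−4| = |2−3| = 1); (4,3)–(5,2) (|4−5| = |3−2| = 1).
Total attacking pairs: 6.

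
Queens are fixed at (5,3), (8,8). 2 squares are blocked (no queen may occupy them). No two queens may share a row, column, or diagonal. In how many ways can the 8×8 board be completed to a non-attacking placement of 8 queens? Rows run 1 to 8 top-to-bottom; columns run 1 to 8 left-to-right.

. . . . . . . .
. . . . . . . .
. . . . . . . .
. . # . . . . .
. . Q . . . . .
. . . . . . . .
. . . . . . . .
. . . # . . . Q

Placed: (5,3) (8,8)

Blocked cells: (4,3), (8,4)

2

Branch on row 1: col 2 → 0; col 4 → 0; col 5 → 1; col 6 → 1.
Sum: 0 + 0 + 1 + 1 = 2.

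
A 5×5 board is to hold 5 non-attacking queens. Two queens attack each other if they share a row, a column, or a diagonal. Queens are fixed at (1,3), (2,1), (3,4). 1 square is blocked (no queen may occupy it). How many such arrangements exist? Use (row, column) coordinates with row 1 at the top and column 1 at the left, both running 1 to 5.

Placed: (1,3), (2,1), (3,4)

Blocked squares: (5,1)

Branch on row 4: col 2 → 1.
Sum: 1 = 1.

1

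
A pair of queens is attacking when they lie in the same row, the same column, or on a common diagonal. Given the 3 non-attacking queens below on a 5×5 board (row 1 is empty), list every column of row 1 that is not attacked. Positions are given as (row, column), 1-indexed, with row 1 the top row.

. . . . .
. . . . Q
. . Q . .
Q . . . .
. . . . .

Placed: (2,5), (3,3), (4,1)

columns 2

(2,5) attacks row 1 at column 5 and diagonals 4.
(3,3) attacks row 1 at column 3 and diagonals 1, 5.
(4,1) attacks row 1 at column 1 and diagonals 4.
Attacked columns: {1, 3, 4, 5}. Safe: {2}.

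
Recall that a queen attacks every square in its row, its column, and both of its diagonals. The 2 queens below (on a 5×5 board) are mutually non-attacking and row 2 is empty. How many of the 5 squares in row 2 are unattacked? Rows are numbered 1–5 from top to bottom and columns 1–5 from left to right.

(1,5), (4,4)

(1,5) attacks row 2 at column 5 and diagonals 4.
(4,4) attacks row 2 at column 4 and diagonals 2.
Attacked columns: {2, 4, 5}. Safe: {1, 3}.

2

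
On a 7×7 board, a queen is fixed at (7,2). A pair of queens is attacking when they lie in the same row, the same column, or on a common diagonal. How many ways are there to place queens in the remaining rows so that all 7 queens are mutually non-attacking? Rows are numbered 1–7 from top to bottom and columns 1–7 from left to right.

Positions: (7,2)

Branch on row 1: col 1 → 0; col 3 → 0; col 4 → 1; col 5 → 1; col 6 → 4; col 7 → 1.
Sum: 0 + 0 + 1 + 1 + 4 + 1 = 7.

7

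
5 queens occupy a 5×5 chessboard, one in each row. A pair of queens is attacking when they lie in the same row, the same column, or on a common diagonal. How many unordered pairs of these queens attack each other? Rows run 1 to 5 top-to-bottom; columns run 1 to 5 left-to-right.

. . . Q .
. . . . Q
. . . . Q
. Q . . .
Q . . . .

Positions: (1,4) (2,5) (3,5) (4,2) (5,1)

Same column: (2,5)–(3,5) (column 5).
Same diagonal: (1,4)–(2,5) (|1−2| = |4−5| = 1); (4,2)–(5,1) (|4−5| = |2−1| = 1).
Total attacking pairs: 3.

3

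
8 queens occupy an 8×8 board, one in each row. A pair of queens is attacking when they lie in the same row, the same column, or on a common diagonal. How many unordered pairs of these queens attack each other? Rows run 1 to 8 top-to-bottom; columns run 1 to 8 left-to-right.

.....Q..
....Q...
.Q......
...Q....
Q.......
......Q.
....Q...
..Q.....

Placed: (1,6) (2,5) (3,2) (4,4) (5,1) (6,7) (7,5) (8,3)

2

Same column: (2,5)–(7,5) (column 5).
Same diagonal: (1,6)–(2,5) (|1−2| = |6−5| = 1).
Total attacking pairs: 2.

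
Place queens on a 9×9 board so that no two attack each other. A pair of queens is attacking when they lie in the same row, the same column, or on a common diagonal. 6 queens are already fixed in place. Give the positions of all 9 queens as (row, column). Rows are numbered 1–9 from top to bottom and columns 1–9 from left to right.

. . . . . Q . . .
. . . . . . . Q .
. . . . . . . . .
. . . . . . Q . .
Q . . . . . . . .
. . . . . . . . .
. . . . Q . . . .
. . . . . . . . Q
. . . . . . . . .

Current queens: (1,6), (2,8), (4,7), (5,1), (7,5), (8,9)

Row 3: attacked by (1,6)→{4,6,8}; (2,8)→{7,8,9}; (4,7)→{6,7,8}; (5,1)→{1,3}; (7,5)→{1,5,9}; (8,9)→{4,9}. Safe: 2. Place at column 2.
Row 6: attacked by (1,6)→{1,6}; (2,8)→{4,8}; (3,2)→{2,5}; (4,7)→{5,7,9}; (5,1)→{1,2}; (7,5)→{4,5,6}; (8,9)→{7,9}. Safe: 3. Place at column 3.
Row 9: attacked by (1,6)→{6}; (2,8)→{1,8}; (3,2)→{2,8}; (4,7)→{2,7}; (5,1)→{1,5}; (6,3)→{3,6}; (7,5)→{3,5,7}; (8,9)→{8,9}. Safe: 4. Place at column 4.
Columns [6, 8, 2, 7, 1, 3, 5, 9, 4], r−c [-5, -6, 1, -3, 4, 3, 2, -1, 5], r+c [7, 10, 5, 11, 6, 9, 12, 17, 13] are all distinct, so no two queens attack.

(1,6) (2,8) (3,2) (4,7) (5,1) (6,3) (7,5) (8,9) (9,4)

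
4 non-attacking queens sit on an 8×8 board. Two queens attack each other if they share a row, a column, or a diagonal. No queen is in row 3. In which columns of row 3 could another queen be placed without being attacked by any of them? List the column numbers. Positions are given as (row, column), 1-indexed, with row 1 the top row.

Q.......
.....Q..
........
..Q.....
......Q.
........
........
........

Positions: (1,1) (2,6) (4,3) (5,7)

columns 8

(1,1) attacks row 3 at column 1 and diagonals 3.
(2,6) attacks row 3 at column 6 and diagonals 5, 7.
(4,3) attacks row 3 at column 3 and diagonals 2, 4.
(5,7) attacks row 3 at column 7 and diagonals 5.
Attacked columns: {1, 2, 3, 4, 5, 6, 7}. Safe: {8}.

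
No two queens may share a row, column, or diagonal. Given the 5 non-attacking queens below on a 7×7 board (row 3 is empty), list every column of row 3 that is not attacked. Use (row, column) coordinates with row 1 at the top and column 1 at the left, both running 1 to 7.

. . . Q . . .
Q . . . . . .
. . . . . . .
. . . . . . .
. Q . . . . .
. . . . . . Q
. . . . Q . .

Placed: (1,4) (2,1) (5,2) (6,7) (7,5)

columns 3

(1,4) attacks row 3 at column 4 and diagonals 2, 6.
(2,1) attacks row 3 at column 1 and diagonals 2.
(5,2) attacks row 3 at column 2 and diagonals 4.
(6,7) attacks row 3 at column 7 and diagonals 4.
(7,5) attacks row 3 at column 5 and diagonals 1.
Attacked columns: {1, 2, 4, 5, 6, 7}. Safe: {3}.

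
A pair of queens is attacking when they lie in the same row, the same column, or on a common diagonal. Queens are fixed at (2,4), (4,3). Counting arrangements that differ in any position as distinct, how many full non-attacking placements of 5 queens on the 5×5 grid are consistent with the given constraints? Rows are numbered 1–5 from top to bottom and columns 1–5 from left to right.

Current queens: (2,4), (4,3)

Branch on row 1: col 1 → 0; col 2 → 1.
Sum: 0 + 1 = 1.

1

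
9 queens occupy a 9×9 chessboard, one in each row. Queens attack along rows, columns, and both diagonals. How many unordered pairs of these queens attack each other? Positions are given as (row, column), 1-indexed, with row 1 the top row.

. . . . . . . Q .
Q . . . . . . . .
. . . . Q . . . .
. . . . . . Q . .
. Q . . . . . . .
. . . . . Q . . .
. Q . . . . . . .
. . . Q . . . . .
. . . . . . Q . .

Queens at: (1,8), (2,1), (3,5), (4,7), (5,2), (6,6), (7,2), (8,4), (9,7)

4

Same column: (4,7)–(9,7) (column 7); (5,2)–(7,2) (column 2).
Same diagonal: (1,8)–(7,2) (|1−7| = |8−2| = 6); (6,6)–(8,4) (|6−8| = |6−4| = 2).
Total attacking pairs: 4.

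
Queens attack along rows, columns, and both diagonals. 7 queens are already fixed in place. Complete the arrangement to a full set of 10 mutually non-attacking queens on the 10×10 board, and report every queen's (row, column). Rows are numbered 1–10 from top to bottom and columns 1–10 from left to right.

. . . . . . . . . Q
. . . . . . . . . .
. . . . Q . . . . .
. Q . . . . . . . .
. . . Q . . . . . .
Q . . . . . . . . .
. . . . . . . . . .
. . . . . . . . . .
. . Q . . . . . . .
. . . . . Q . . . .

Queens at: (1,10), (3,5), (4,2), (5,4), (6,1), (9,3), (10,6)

Row 2: attacked by (1,10)→{9,10}; (3,5)→{4,5,6}; (4,2)→{2,4}; (5,4)→{1,4,7}; (6,1)→{1,5}; (9,3)→{3,10}; (10,6)→{6}. Safe: 8. Place at column 8.
Row 7: attacked by (1,10)→{4,10}; (2,8)→{3,8}; (3,5)→{1,5,9}; (4,2)→{2,5}; (5,4)→{2,4,6}; (6,1)→{1,2}; (9,3)→{1,3,5}; (10,6)→{3,6,9}. Safe: 7. Place at column 7.
Row 8: attacked by (1,10)→{3,10}; (2,8)→{2,8}; (3,5)→{5,10}; (4,2)→{2,6}; (5,4)→{1,4,7}; (6,1)→{1,3}; (7,7)→{6,7,8}; (9,3)→{2,3,4}; (10,6)→{4,6,8}. Safe: 9. Place at column 9.
Columns [10, 8, 5, 2, 4, 1, 7, 9, 3, 6], r−c [-9, -6, -2, 2, 1, 5, 0, -1, 6, 4], r+c [11, 10, 8, 6, 9, 7, 14, 17, 12, 16] are all distinct, so no two queens attack.

(1,10) (2,8) (3,5) (4,2) (5,4) (6,1) (7,7) (8,9) (9,3) (10,6)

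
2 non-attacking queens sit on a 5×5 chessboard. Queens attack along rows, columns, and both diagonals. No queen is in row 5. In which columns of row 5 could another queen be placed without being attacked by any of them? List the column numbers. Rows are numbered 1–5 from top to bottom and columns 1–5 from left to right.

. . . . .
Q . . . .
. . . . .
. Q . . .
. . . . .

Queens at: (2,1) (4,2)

columns 5

(2,1) attacks row 5 at column 1 and diagonals 4.
(4,2) attacks row 5 at column 2 and diagonals 1, 3.
Attacked columns: {1, 2, 3, 4}. Safe: {5}.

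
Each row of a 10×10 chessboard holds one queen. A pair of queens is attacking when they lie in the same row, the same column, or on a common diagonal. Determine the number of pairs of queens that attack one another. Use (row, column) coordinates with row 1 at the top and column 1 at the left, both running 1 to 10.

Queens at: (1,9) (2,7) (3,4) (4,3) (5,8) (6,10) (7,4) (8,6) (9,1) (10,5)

Same column: (3,4)–(7,4) (column 4).
Same diagonal: (1,9)–(9,1) (|1−9| = |9−1| = 8); (3,4)–(4,3) (|3−4| = |4−3| = 1).
Total attacking pairs: 3.

3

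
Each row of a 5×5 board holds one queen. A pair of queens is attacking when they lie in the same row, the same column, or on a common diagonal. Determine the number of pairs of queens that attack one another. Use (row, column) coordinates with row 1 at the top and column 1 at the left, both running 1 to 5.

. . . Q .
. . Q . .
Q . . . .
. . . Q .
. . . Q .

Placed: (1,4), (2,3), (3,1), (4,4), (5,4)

Same column: (1,4)–(4,4) (column 4); (1,4)–(5,4) (column 4); (4,4)–(5,4) (column 4).
Same diagonal: (1,4)–(2,3) (|1−2| = |4−3| = 1).
Total attacking pairs: 4.

4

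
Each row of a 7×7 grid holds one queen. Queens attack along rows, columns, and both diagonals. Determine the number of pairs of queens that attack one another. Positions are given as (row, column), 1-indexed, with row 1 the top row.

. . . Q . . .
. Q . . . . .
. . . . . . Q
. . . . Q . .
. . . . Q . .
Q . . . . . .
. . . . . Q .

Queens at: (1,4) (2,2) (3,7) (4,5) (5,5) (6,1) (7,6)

Same column: (4,5)–(5,5) (column 5).
Same diagonal: (2,2)–(5,5) (|2−5| = |2−5| = 3); (3,7)–(5,5) (|3−5| = |7−5| = 2).
Total attacking pairs: 3.

3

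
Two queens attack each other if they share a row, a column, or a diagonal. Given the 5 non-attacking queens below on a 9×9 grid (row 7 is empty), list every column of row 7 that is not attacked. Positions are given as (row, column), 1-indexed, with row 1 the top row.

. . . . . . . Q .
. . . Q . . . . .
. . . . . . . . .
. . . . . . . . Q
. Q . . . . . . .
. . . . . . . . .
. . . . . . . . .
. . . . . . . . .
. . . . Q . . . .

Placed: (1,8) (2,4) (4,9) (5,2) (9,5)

columns 1

(1,8) attacks row 7 at column 8 and diagonals 2.
(2,4) attacks row 7 at column 4 and diagonals 9.
(4,9) attacks row 7 at column 9 and diagonals 6.
(5,2) attacks row 7 at column 2 and diagonals 4.
(9,5) attacks row 7 at column 5 and diagonals 3, 7.
Attacked columns: {2, 3, 4, 5, 6, 7, 8, 9}. Safe: {1}.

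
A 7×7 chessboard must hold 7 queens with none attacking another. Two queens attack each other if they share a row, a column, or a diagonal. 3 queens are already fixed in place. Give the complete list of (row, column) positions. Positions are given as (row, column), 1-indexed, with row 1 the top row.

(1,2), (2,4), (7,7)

(1,2) (2,4) (3,6) (4,1) (5,3) (6,5) (7,7)

Row 3: attacked by (1,2)→{2,4}; (2,4)→{3,4,5}; (7,7)→{3,7}. Safe: 1, 6. Place at column 6.
Row 4: attacked by (1,2)→{2,5}; (2,4)→{2,4,6}; (3,6)→{5,6,7}; (7,7)→{4,7}. Safe: 1, 3. Place at column 1.
Row 5: attacked by (1,2)→{2,6}; (2,4)→{1,4,7}; (3,6)→{4,6}; (4,1)→{1,2}; (7,7)→{5,7}. Safe: 3. Place at column 3.
Row 6: attacked by (1,2)→{2,7}; (2,4)→{4}; (3,6)→{3,6}; (4,1)→{1,3}; (5,3)→{2,3,4}; (7,7)→{6,7}. Safe: 5. Place at column 5.
Columns [2, 4, 6, 1, 3, 5, 7], r−c [-1, -2, -3, 3, 2, 1, 0], r+c [3, 6, 9, 5, 8, 11, 14] are all distinct, so no two queens attack.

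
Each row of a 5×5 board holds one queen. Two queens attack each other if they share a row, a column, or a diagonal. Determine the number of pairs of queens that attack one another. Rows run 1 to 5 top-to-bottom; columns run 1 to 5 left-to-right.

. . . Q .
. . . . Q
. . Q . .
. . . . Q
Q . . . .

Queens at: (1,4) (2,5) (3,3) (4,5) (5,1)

3

Same column: (2,5)–(4,5) (column 5).
Same diagonal: (1,4)–(2,5) (|1−2| = |4−5| = 1); (3,3)–(5,1) (|3−5| = |3−1| = 2).
Total attacking pairs: 3.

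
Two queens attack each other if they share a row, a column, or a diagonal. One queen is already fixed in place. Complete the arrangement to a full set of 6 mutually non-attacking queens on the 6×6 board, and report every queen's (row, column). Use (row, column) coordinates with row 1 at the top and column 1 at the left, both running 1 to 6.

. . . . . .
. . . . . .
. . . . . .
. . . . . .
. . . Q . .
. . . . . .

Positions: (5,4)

(1,5) (2,3) (3,1) (4,6) (5,4) (6,2)

Row 1: attacked by (5,4)→{4}. Safe: 1, 2, 3, 5, 6. Place at column 5.
Row 2: attacked by (1,5)→{4,5,6}; (5,4)→{1,4}. Safe: 2, 3. Place at column 3.
Row 3: attacked by (1,5)→{3,5}; (2,3)→{2,3,4}; (5,4)→{2,4,6}. Safe: 1. Place at column 1.
Row 4: attacked by (1,5)→{2,5}; (2,3)→{1,3,5}; (3,1)→{1,2}; (5,4)→{3,4,5}. Safe: 6. Place at column 6.
Row 6: attacked by (1,5)→{5}; (2,3)→{3}; (3,1)→{1,4}; (4,6)→{4,6}; (5,4)→{3,4,5}. Safe: 2. Place at column 2.
Columns [5, 3, 1, 6, 4, 2], r−c [-4, -1, 2, -2, 1, 4], r+c [6, 5, 4, 10, 9, 8] are all distinct, so no two queens attack.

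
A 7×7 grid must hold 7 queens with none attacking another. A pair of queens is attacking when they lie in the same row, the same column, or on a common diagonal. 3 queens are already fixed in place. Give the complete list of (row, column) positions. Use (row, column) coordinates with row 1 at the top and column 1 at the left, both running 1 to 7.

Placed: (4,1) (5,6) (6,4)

(1,7) (2,5) (3,3) (4,1) (5,6) (6,4) (7,2)

Row 1: attacked by (4,1)→{1,4}; (5,6)→{2,6}; (6,4)→{4}. Safe: 3, 5, 7. Place at column 7.
Row 2: attacked by (1,7)→{6,7}; (4,1)→{1,3}; (5,6)→{3,6}; (6,4)→{4}. Safe: 2, 5. Place at column 5.
Row 3: attacked by (1,7)→{5,7}; (2,5)→{4,5,6}; (4,1)→{1,2}; (5,6)→{4,6}; (6,4)→{1,4,7}. Safe: 3. Place at column 3.
Row 7: attacked by (1,7)→{1,7}; (2,5)→{5}; (3,3)→{3,7}; (4,1)→{1,4}; (5,6)→{4,6}; (6,4)→{3,4,5}. Safe: 2. Place at column 2.
Columns [7, 5, 3, 1, 6, 4, 2], r−c [-6, -3, 0, 3, -1, 2, 5], r+c [8, 7, 6, 5, 11, 10, 9] are all distinct, so no two queens attack.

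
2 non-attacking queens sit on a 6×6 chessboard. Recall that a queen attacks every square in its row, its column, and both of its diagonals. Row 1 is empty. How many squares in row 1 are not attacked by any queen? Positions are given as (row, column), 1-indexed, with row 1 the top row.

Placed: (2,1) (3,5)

(2,1) attacks row 1 at column 1 and diagonals 2.
(3,5) attacks row 1 at column 5 and diagonals 3.
Attacked columns: {1, 2, 3, 5}. Safe: {4, 6}.

2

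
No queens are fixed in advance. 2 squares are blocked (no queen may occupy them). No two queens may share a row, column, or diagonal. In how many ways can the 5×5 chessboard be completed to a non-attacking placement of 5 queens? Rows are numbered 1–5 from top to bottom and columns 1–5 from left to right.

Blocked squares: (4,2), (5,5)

Branch on row 1: col 1 → 1; col 2 → 1; col 3 → 1; col 4 → 2; col 5 → 2.
Sum: 1 + 1 + 1 + 2 + 2 = 7.

7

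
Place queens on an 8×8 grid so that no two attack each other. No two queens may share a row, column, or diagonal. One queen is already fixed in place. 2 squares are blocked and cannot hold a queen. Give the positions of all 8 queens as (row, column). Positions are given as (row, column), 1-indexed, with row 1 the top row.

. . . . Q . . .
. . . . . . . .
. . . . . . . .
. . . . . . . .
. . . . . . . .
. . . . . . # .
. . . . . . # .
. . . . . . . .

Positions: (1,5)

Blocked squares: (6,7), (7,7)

(1,5) (2,7) (3,2) (4,4) (5,8) (6,1) (7,3) (8,6)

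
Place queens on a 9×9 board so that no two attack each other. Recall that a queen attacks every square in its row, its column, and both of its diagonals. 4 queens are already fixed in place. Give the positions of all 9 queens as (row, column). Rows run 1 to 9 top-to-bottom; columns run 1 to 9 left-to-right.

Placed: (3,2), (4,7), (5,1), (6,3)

Row 1: attacked by (3,2)→{2,4}; (4,7)→{4,7}; (5,1)→{1,5}; (6,3)→{3,8}. Safe: 6, 9. Place at column 9.
Row 2: attacked by (1,9)→{8,9}; (3,2)→{1,2,3}; (4,7)→{5,7,9}; (5,1)→{1,4}; (6,3)→{3,7}. Safe: 6. Place at column 6.
Row 7: attacked by (1,9)→{3,9}; (2,6)→{1,6}; (3,2)→{2,6}; (4,7)→{4,7}; (5,1)→{1,3}; (6,3)→{2,3,4}. Safe: 5, 8. Place at column 5.
Row 8: attacked by (1,9)→{2,9}; (2,6)→{6}; (3,2)→{2,7}; (4,7)→{3,7}; (5,1)→{1,4}; (6,3)→{1,3,5}; (7,5)→{4,5,6}. Safe: 8. Place at column 8.
Row 9: attacked by (1,9)→{1,9}; (2,6)→{6}; (3,2)→{2,8}; (4,7)→{2,7}; (5,1)→{1,5}; (6,3)→{3,6}; (7,5)→{3,5,7}; (8,8)→{7,8,9}. Safe: 4. Place at column 4.
Columns [9, 6, 2, 7, 1, 3, 5, 8, 4], r−c [-8, -4, 1, -3, 4, 3, 2, 0, 5], r+c [10, 8, 5, 11, 6, 9, 12, 16, 13] are all distinct, so no two queens attack.

(1,9) (2,6) (3,2) (4,7) (5,1) (6,3) (7,5) (8,8) (9,4)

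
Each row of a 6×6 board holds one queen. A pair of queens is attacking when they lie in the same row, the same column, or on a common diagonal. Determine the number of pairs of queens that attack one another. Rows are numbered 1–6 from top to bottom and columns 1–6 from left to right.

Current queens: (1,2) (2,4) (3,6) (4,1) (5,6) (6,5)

Same column: (3,6)–(5,6) (column 6).
Same diagonal: (1,2)–(5,6) (|1−5| = |2−6| = 4); (5,6)–(6,5) (|5−6| = |6−5| = 1).
Total attacking pairs: 3.

3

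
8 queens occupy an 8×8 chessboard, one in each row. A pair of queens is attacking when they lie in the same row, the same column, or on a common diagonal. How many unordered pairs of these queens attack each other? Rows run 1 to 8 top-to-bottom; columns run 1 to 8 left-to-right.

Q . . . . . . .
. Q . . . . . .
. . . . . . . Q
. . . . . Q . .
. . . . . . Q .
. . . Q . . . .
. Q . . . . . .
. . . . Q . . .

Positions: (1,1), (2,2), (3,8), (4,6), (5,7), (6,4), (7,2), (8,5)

4

Same column: (2,2)–(7,2) (column 2).
Same diagonal: (1,1)–(2,2) (|1−2| = |1−2| = 1); (4,6)–(5,7) (|4−5| = |6−7| = 1); (4,6)–(6,4) (|4−6| = |6−4| = 2).
Total attacking pairs: 4.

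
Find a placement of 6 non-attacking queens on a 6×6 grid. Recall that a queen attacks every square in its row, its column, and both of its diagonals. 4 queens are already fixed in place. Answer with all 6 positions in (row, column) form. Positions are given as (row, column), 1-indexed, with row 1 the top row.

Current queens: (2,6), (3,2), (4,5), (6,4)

Row 1: attacked by (2,6)→{5,6}; (3,2)→{2,4}; (4,5)→{2,5}; (6,4)→{4}. Safe: 1, 3. Place at column 3.
Row 5: attacked by (1,3)→{3}; (2,6)→{3,6}; (3,2)→{2,4}; (4,5)→{4,5,6}; (6,4)→{3,4,5}. Safe: 1. Place at column 1.
Columns [3, 6, 2, 5, 1, 4], r−c [-2, -4, 1, -1, 4, 2], r+c [4, 8, 5, 9, 6, 10] are all distinct, so no two queens attack.

(1,3) (2,6) (3,2) (4,5) (5,1) (6,4)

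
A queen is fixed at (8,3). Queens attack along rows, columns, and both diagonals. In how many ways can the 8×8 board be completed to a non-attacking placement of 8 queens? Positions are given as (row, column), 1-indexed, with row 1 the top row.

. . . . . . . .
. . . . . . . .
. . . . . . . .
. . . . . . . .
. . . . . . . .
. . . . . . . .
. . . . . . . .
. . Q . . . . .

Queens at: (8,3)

Branch on row 1: col 1 → 2; col 2 → 2; col 4 → 3; col 5 → 4; col 6 → 5; col 7 → 0; col 8 → 0.
Sum: 2 + 2 + 3 + 4 + 5 + 0 + 0 = 16.

16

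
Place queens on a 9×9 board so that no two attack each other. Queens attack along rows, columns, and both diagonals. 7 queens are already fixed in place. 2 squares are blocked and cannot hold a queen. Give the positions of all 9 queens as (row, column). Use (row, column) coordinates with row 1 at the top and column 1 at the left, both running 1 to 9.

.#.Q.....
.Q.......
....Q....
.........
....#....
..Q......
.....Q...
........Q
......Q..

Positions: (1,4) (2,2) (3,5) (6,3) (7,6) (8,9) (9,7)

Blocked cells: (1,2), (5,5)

(1,4) (2,2) (3,5) (4,8) (5,1) (6,3) (7,6) (8,9) (9,7)

Row 4: attacked by (1,4)→{1,4,7}; (2,2)→{2,4}; (3,5)→{4,5,6}; (6,3)→{1,3,5}; (7,6)→{3,6,9}; (8,9)→{5,9}; (9,7)→{2,7}. Safe: 8. Place at column 8.
Row 5: attacked by (1,4)→{4,8}; (2,2)→{2,5}; (3,5)→{3,5,7}; (4,8)→{7,8,9}; (6,3)→{2,3,4}; (7,6)→{4,6,8}; (8,9)→{6,9}; (9,7)→{3,7}. Blocked: 5. Safe: 1. Place at column 1.
Columns [4, 2, 5, 8, 1, 3, 6, 9, 7], r−c [-3, 0, -2, -4, 4, 3, 1, -1, 2], r+c [5, 4, 8, 12, 6, 9, 13, 17, 16] are all distinct, so no two queens attack.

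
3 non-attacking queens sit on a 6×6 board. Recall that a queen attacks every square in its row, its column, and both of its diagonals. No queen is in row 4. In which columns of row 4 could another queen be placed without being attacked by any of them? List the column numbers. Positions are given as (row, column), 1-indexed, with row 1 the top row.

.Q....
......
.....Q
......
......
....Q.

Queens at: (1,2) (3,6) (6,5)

columns 1, 4

(1,2) attacks row 4 at column 2 and diagonals 5.
(3,6) attacks row 4 at column 6 and diagonals 5.
(6,5) attacks row 4 at column 5 and diagonals 3.
Attacked columns: {2, 3, 5, 6}. Safe: {1, 4}.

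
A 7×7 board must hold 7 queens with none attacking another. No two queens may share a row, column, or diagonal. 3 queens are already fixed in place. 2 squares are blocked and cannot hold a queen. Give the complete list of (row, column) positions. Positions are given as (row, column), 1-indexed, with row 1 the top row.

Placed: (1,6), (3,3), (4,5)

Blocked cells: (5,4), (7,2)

(1,6) (2,1) (3,3) (4,5) (5,7) (6,2) (7,4)

Row 2: attacked by (1,6)→{5,6,7}; (3,3)→{2,3,4}; (4,5)→{3,5,7}. Safe: 1. Place at column 1.
Row 5: attacked by (1,6)→{2,6}; (2,1)→{1,4}; (3,3)→{1,3,5}; (4,5)→{4,5,6}. Blocked: 4. Safe: 7. Place at column 7.
Row 6: attacked by (1,6)→{1,6}; (2,1)→{1,5}; (3,3)→{3,6}; (4,5)→{3,5,7}; (5,7)→{6,7}. Safe: 2, 4. Place at column 2.
Row 7: attacked by (1,6)→{6}; (2,1)→{1,6}; (3,3)→{3,7}; (4,5)→{2,5}; (5,7)→{5,7}; (6,2)→{1,2,3}. Blocked: 2. Safe: 4. Place at column 4.
Columns [6, 1, 3, 5, 7, 2, 4], r−c [-5, 1, 0, -1, -2, 4, 3], r+c [7, 3, 6, 9, 12, 8, 11] are all distinct, so no two queens attack.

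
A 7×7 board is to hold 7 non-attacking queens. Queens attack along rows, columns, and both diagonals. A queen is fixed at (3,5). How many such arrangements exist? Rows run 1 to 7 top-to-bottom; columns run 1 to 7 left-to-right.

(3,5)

Branch on row 1: col 1 → 1; col 2 → 1; col 4 → 2; col 6 → 2.
Sum: 1 + 1 + 2 + 2 = 6.

6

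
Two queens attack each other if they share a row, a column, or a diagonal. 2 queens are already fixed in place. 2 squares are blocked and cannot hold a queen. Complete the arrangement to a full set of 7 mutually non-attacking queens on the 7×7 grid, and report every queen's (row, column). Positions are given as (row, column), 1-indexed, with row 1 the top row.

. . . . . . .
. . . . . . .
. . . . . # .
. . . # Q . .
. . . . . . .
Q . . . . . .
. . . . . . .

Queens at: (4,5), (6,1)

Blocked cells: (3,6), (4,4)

(1,4) (2,2) (3,7) (4,5) (5,3) (6,1) (7,6)

Row 1: attacked by (4,5)→{2,5}; (6,1)→{1,6}. Safe: 3, 4, 7. Place at column 4.
Row 2: attacked by (1,4)→{3,4,5}; (4,5)→{3,5,7}; (6,1)→{1,5}. Safe: 2, 6. Place at column 2.
Row 3: attacked by (1,4)→{2,4,6}; (2,2)→{1,2,3}; (4,5)→{4,5,6}; (6,1)→{1,4}. Blocked: 6. Safe: 7. Place at column 7.
Row 5: attacked by (1,4)→{4}; (2,2)→{2,5}; (3,7)→{5,7}; (4,5)→{4,5,6}; (6,1)→{1,2}. Safe: 3. Place at column 3.
Row 7: attacked by (1,4)→{4}; (2,2)→{2,7}; (3,7)→{3,7}; (4,5)→{2,5}; (5,3)→{1,3,5}; (6,1)→{1,2}. Safe: 6. Place at column 6.
Columns [4, 2, 7, 5, 3, 1, 6], r−c [-3, 0, -4, -1, 2, 5, 1], r+c [5, 4, 10, 9, 8, 7, 13] are all distinct, so no two queens attack.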